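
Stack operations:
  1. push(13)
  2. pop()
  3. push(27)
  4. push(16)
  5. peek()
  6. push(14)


push(13) -> [13]
pop()->13, []
push(27) -> [27]
push(16) -> [27, 16]
peek()->16
push(14) -> [27, 16, 14]

Final stack: [27, 16, 14]


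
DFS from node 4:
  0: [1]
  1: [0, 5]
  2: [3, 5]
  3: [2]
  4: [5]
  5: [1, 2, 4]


Visit 4, push [5]
Visit 5, push [2, 1]
Visit 1, push [0]
Visit 0, push []
Visit 2, push [3]
Visit 3, push []

DFS order: [4, 5, 1, 0, 2, 3]


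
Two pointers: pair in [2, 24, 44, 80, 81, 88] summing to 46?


lo=0(2)+hi=5(88)=90
lo=0(2)+hi=4(81)=83
lo=0(2)+hi=3(80)=82
lo=0(2)+hi=2(44)=46

Yes: 2+44=46


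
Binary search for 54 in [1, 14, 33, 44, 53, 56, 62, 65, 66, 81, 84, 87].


Step 1: lo=0, hi=11, mid=5, val=56
Step 2: lo=0, hi=4, mid=2, val=33
Step 3: lo=3, hi=4, mid=3, val=44
Step 4: lo=4, hi=4, mid=4, val=53

Not found


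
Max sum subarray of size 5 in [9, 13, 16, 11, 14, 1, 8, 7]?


[0:5]: 63
[1:6]: 55
[2:7]: 50
[3:8]: 41

Max: 63 at [0:5]


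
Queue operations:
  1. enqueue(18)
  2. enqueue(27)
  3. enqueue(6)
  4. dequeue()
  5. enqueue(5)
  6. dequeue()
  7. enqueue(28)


enqueue(18) -> [18]
enqueue(27) -> [18, 27]
enqueue(6) -> [18, 27, 6]
dequeue()->18, [27, 6]
enqueue(5) -> [27, 6, 5]
dequeue()->27, [6, 5]
enqueue(28) -> [6, 5, 28]

Final queue: [6, 5, 28]


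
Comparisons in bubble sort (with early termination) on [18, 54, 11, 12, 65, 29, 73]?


Algorithm: bubble sort (with early termination)
Input: [18, 54, 11, 12, 65, 29, 73]
Sorted: [11, 12, 18, 29, 54, 65, 73]

15


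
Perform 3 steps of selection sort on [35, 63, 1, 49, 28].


Initial: [35, 63, 1, 49, 28]
Step 1: min=1 at 2
  Swap: [1, 63, 35, 49, 28]
Step 2: min=28 at 4
  Swap: [1, 28, 35, 49, 63]
Step 3: min=35 at 2
  Swap: [1, 28, 35, 49, 63]

After 3 steps: [1, 28, 35, 49, 63]


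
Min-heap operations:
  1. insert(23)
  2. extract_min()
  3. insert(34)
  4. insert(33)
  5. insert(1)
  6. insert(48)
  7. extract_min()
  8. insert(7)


insert(23) -> [23]
extract_min()->23, []
insert(34) -> [34]
insert(33) -> [33, 34]
insert(1) -> [1, 34, 33]
insert(48) -> [1, 34, 33, 48]
extract_min()->1, [33, 34, 48]
insert(7) -> [7, 33, 48, 34]

Final heap: [7, 33, 48, 34]


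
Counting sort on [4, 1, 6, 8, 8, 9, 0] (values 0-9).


Input: [4, 1, 6, 8, 8, 9, 0]
Counts: [1, 1, 0, 0, 1, 0, 1, 0, 2, 1]

Sorted: [0, 1, 4, 6, 8, 8, 9]


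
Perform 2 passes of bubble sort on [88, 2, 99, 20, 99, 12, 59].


Initial: [88, 2, 99, 20, 99, 12, 59]
Pass 1: [2, 88, 20, 99, 12, 59, 99] (4 swaps)
Pass 2: [2, 20, 88, 12, 59, 99, 99] (3 swaps)

After 2 passes: [2, 20, 88, 12, 59, 99, 99]


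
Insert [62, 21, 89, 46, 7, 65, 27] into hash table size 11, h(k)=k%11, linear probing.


Insert 62: h=7 -> slot 7
Insert 21: h=10 -> slot 10
Insert 89: h=1 -> slot 1
Insert 46: h=2 -> slot 2
Insert 7: h=7, 1 probes -> slot 8
Insert 65: h=10, 1 probes -> slot 0
Insert 27: h=5 -> slot 5

Table: [65, 89, 46, None, None, 27, None, 62, 7, None, 21]


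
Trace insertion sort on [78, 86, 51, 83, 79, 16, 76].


Initial: [78, 86, 51, 83, 79, 16, 76]
Insert 86: [78, 86, 51, 83, 79, 16, 76]
Insert 51: [51, 78, 86, 83, 79, 16, 76]
Insert 83: [51, 78, 83, 86, 79, 16, 76]
Insert 79: [51, 78, 79, 83, 86, 16, 76]
Insert 16: [16, 51, 78, 79, 83, 86, 76]
Insert 76: [16, 51, 76, 78, 79, 83, 86]

Sorted: [16, 51, 76, 78, 79, 83, 86]


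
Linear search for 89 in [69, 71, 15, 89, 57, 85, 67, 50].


i=0: 69!=89
i=1: 71!=89
i=2: 15!=89
i=3: 89==89 found!

Found at 3, 4 comps


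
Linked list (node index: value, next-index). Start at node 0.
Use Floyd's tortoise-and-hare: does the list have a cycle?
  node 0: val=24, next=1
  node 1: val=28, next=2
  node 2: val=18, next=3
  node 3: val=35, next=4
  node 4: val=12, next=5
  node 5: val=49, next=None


Floyd's tortoise (slow, +1) and hare (fast, +2):
  init: slow=0, fast=0
  step 1: slow=1, fast=2
  step 2: slow=2, fast=4
  step 3: fast 4->5->None, no cycle

Cycle: no


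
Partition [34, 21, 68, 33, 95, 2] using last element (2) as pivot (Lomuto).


Pivot: 2
Place pivot at 0: [2, 21, 68, 33, 95, 34]

Partitioned: [2, 21, 68, 33, 95, 34]


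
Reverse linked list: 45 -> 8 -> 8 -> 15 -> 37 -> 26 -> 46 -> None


Step 1: curr=45, set curr.next=prev(None) | reversed so far: 45
Step 2: curr=8, set curr.next=prev(45) | reversed so far: 8 -> 45
Step 3: curr=8, set curr.next=prev(8) | reversed so far: 8 -> 8 -> 45
Step 4: curr=15, set curr.next=prev(8) | reversed so far: 15 -> 8 -> 8 -> 45
Step 5: curr=37, set curr.next=prev(15) | reversed so far: 37 -> 15 -> 8 -> 8 -> 45
Step 6: curr=26, set curr.next=prev(37) | reversed so far: 26 -> 37 -> 15 -> 8 -> 8 -> 45
Step 7: curr=46, set curr.next=prev(26) | reversed so far: 46 -> 26 -> 37 -> 15 -> 8 -> 8 -> 45

46 -> 26 -> 37 -> 15 -> 8 -> 8 -> 45 -> None


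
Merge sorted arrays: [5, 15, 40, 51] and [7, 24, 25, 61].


Take 5 from A
Take 7 from B
Take 15 from A
Take 24 from B
Take 25 from B
Take 40 from A
Take 51 from A

Merged: [5, 7, 15, 24, 25, 40, 51, 61]


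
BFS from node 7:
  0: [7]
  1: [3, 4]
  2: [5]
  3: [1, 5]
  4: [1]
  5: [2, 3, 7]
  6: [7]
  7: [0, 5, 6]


Visit 7, enqueue [0, 5, 6]
Visit 0, enqueue []
Visit 5, enqueue [2, 3]
Visit 6, enqueue []
Visit 2, enqueue []
Visit 3, enqueue [1]
Visit 1, enqueue [4]
Visit 4, enqueue []

BFS order: [7, 0, 5, 6, 2, 3, 1, 4]


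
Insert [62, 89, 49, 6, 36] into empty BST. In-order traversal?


Insert 62: root
Insert 89: R from 62
Insert 49: L from 62
Insert 6: L from 62 -> L from 49
Insert 36: L from 62 -> L from 49 -> R from 6

In-order: [6, 36, 49, 62, 89]


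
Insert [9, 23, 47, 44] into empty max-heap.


Insert 9: [9]
Insert 23: [23, 9]
Insert 47: [47, 9, 23]
Insert 44: [47, 44, 23, 9]

Final heap: [47, 44, 23, 9]


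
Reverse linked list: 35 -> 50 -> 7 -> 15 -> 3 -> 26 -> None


Step 1: curr=35, set curr.next=prev(None) | reversed so far: 35
Step 2: curr=50, set curr.next=prev(35) | reversed so far: 50 -> 35
Step 3: curr=7, set curr.next=prev(50) | reversed so far: 7 -> 50 -> 35
Step 4: curr=15, set curr.next=prev(7) | reversed so far: 15 -> 7 -> 50 -> 35
Step 5: curr=3, set curr.next=prev(15) | reversed so far: 3 -> 15 -> 7 -> 50 -> 35
Step 6: curr=26, set curr.next=prev(3) | reversed so far: 26 -> 3 -> 15 -> 7 -> 50 -> 35

26 -> 3 -> 15 -> 7 -> 50 -> 35 -> None


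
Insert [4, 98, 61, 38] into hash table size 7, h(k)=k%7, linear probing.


Insert 4: h=4 -> slot 4
Insert 98: h=0 -> slot 0
Insert 61: h=5 -> slot 5
Insert 38: h=3 -> slot 3

Table: [98, None, None, 38, 4, 61, None]


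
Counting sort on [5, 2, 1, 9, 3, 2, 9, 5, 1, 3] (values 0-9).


Input: [5, 2, 1, 9, 3, 2, 9, 5, 1, 3]
Counts: [0, 2, 2, 2, 0, 2, 0, 0, 0, 2]

Sorted: [1, 1, 2, 2, 3, 3, 5, 5, 9, 9]


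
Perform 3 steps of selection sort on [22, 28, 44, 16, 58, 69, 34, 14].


Initial: [22, 28, 44, 16, 58, 69, 34, 14]
Step 1: min=14 at 7
  Swap: [14, 28, 44, 16, 58, 69, 34, 22]
Step 2: min=16 at 3
  Swap: [14, 16, 44, 28, 58, 69, 34, 22]
Step 3: min=22 at 7
  Swap: [14, 16, 22, 28, 58, 69, 34, 44]

After 3 steps: [14, 16, 22, 28, 58, 69, 34, 44]


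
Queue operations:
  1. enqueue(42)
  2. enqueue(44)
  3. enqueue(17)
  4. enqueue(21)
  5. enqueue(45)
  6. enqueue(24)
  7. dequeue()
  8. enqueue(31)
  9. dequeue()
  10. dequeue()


enqueue(42) -> [42]
enqueue(44) -> [42, 44]
enqueue(17) -> [42, 44, 17]
enqueue(21) -> [42, 44, 17, 21]
enqueue(45) -> [42, 44, 17, 21, 45]
enqueue(24) -> [42, 44, 17, 21, 45, 24]
dequeue()->42, [44, 17, 21, 45, 24]
enqueue(31) -> [44, 17, 21, 45, 24, 31]
dequeue()->44, [17, 21, 45, 24, 31]
dequeue()->17, [21, 45, 24, 31]

Final queue: [21, 45, 24, 31]


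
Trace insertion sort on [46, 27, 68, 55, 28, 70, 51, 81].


Initial: [46, 27, 68, 55, 28, 70, 51, 81]
Insert 27: [27, 46, 68, 55, 28, 70, 51, 81]
Insert 68: [27, 46, 68, 55, 28, 70, 51, 81]
Insert 55: [27, 46, 55, 68, 28, 70, 51, 81]
Insert 28: [27, 28, 46, 55, 68, 70, 51, 81]
Insert 70: [27, 28, 46, 55, 68, 70, 51, 81]
Insert 51: [27, 28, 46, 51, 55, 68, 70, 81]
Insert 81: [27, 28, 46, 51, 55, 68, 70, 81]

Sorted: [27, 28, 46, 51, 55, 68, 70, 81]


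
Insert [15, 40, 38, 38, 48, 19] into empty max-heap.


Insert 15: [15]
Insert 40: [40, 15]
Insert 38: [40, 15, 38]
Insert 38: [40, 38, 38, 15]
Insert 48: [48, 40, 38, 15, 38]
Insert 19: [48, 40, 38, 15, 38, 19]

Final heap: [48, 40, 38, 15, 38, 19]


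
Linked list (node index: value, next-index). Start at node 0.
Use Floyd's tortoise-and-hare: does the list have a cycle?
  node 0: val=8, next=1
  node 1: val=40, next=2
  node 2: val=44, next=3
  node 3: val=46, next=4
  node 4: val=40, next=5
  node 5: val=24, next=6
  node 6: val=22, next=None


Floyd's tortoise (slow, +1) and hare (fast, +2):
  init: slow=0, fast=0
  step 1: slow=1, fast=2
  step 2: slow=2, fast=4
  step 3: slow=3, fast=6
  step 4: fast -> None, no cycle

Cycle: no


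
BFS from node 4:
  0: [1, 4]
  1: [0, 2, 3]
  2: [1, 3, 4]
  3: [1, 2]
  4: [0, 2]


Visit 4, enqueue [0, 2]
Visit 0, enqueue [1]
Visit 2, enqueue [3]
Visit 1, enqueue []
Visit 3, enqueue []

BFS order: [4, 0, 2, 1, 3]


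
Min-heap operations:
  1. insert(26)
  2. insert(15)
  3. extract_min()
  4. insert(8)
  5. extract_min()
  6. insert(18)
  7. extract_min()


insert(26) -> [26]
insert(15) -> [15, 26]
extract_min()->15, [26]
insert(8) -> [8, 26]
extract_min()->8, [26]
insert(18) -> [18, 26]
extract_min()->18, [26]

Final heap: [26]


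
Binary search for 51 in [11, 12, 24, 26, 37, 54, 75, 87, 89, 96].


Step 1: lo=0, hi=9, mid=4, val=37
Step 2: lo=5, hi=9, mid=7, val=87
Step 3: lo=5, hi=6, mid=5, val=54

Not found


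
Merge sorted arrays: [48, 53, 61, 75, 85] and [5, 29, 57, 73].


Take 5 from B
Take 29 from B
Take 48 from A
Take 53 from A
Take 57 from B
Take 61 from A
Take 73 from B

Merged: [5, 29, 48, 53, 57, 61, 73, 75, 85]


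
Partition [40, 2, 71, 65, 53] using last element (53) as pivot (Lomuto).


Pivot: 53
  40 <= 53: advance i (no swap)
  2 <= 53: advance i (no swap)
Place pivot at 2: [40, 2, 53, 65, 71]

Partitioned: [40, 2, 53, 65, 71]


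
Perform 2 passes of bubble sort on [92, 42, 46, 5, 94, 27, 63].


Initial: [92, 42, 46, 5, 94, 27, 63]
Pass 1: [42, 46, 5, 92, 27, 63, 94] (5 swaps)
Pass 2: [42, 5, 46, 27, 63, 92, 94] (3 swaps)

After 2 passes: [42, 5, 46, 27, 63, 92, 94]


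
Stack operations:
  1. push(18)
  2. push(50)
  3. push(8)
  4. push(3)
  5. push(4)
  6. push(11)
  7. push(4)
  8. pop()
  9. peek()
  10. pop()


push(18) -> [18]
push(50) -> [18, 50]
push(8) -> [18, 50, 8]
push(3) -> [18, 50, 8, 3]
push(4) -> [18, 50, 8, 3, 4]
push(11) -> [18, 50, 8, 3, 4, 11]
push(4) -> [18, 50, 8, 3, 4, 11, 4]
pop()->4, [18, 50, 8, 3, 4, 11]
peek()->11
pop()->11, [18, 50, 8, 3, 4]

Final stack: [18, 50, 8, 3, 4]


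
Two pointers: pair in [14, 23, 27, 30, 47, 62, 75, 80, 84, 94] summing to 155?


lo=0(14)+hi=9(94)=108
lo=1(23)+hi=9(94)=117
lo=2(27)+hi=9(94)=121
lo=3(30)+hi=9(94)=124
lo=4(47)+hi=9(94)=141
lo=5(62)+hi=9(94)=156
lo=5(62)+hi=8(84)=146
lo=6(75)+hi=8(84)=159
lo=6(75)+hi=7(80)=155

Yes: 75+80=155


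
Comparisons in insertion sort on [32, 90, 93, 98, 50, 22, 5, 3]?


Algorithm: insertion sort
Input: [32, 90, 93, 98, 50, 22, 5, 3]
Sorted: [3, 5, 22, 32, 50, 90, 93, 98]

25


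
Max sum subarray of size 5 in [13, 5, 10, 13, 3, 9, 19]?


[0:5]: 44
[1:6]: 40
[2:7]: 54

Max: 54 at [2:7]


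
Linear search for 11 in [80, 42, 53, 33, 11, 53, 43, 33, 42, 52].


i=0: 80!=11
i=1: 42!=11
i=2: 53!=11
i=3: 33!=11
i=4: 11==11 found!

Found at 4, 5 comps


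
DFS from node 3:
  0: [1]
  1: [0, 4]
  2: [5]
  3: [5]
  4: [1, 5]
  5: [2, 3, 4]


Visit 3, push [5]
Visit 5, push [4, 2]
Visit 2, push []
Visit 4, push [1]
Visit 1, push [0]
Visit 0, push []

DFS order: [3, 5, 2, 4, 1, 0]


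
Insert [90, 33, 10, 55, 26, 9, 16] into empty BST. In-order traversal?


Insert 90: root
Insert 33: L from 90
Insert 10: L from 90 -> L from 33
Insert 55: L from 90 -> R from 33
Insert 26: L from 90 -> L from 33 -> R from 10
Insert 9: L from 90 -> L from 33 -> L from 10
Insert 16: L from 90 -> L from 33 -> R from 10 -> L from 26

In-order: [9, 10, 16, 26, 33, 55, 90]


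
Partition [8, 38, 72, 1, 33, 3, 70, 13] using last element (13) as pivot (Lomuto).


Pivot: 13
  8 <= 13: advance i (no swap)
  1 <= 13: swap -> [8, 1, 72, 38, 33, 3, 70, 13]
  3 <= 13: swap -> [8, 1, 3, 38, 33, 72, 70, 13]
Place pivot at 3: [8, 1, 3, 13, 33, 72, 70, 38]

Partitioned: [8, 1, 3, 13, 33, 72, 70, 38]


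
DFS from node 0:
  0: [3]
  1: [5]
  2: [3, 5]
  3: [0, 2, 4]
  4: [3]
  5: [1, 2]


Visit 0, push [3]
Visit 3, push [4, 2]
Visit 2, push [5]
Visit 5, push [1]
Visit 1, push []
Visit 4, push []

DFS order: [0, 3, 2, 5, 1, 4]


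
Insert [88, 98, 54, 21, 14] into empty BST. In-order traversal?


Insert 88: root
Insert 98: R from 88
Insert 54: L from 88
Insert 21: L from 88 -> L from 54
Insert 14: L from 88 -> L from 54 -> L from 21

In-order: [14, 21, 54, 88, 98]


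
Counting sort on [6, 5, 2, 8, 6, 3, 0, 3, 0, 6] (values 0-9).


Input: [6, 5, 2, 8, 6, 3, 0, 3, 0, 6]
Counts: [2, 0, 1, 2, 0, 1, 3, 0, 1, 0]

Sorted: [0, 0, 2, 3, 3, 5, 6, 6, 6, 8]


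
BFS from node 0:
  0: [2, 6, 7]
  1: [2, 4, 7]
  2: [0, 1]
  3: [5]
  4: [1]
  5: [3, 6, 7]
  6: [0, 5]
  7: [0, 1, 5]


Visit 0, enqueue [2, 6, 7]
Visit 2, enqueue [1]
Visit 6, enqueue [5]
Visit 7, enqueue []
Visit 1, enqueue [4]
Visit 5, enqueue [3]
Visit 4, enqueue []
Visit 3, enqueue []

BFS order: [0, 2, 6, 7, 1, 5, 4, 3]


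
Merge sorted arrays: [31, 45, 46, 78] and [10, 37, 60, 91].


Take 10 from B
Take 31 from A
Take 37 from B
Take 45 from A
Take 46 from A
Take 60 from B
Take 78 from A

Merged: [10, 31, 37, 45, 46, 60, 78, 91]


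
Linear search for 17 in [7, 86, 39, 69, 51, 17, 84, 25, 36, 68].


i=0: 7!=17
i=1: 86!=17
i=2: 39!=17
i=3: 69!=17
i=4: 51!=17
i=5: 17==17 found!

Found at 5, 6 comps


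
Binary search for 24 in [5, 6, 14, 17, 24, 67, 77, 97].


Step 1: lo=0, hi=7, mid=3, val=17
Step 2: lo=4, hi=7, mid=5, val=67
Step 3: lo=4, hi=4, mid=4, val=24

Found at index 4


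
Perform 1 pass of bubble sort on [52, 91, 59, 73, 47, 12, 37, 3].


Initial: [52, 91, 59, 73, 47, 12, 37, 3]
Pass 1: [52, 59, 73, 47, 12, 37, 3, 91] (6 swaps)

After 1 pass: [52, 59, 73, 47, 12, 37, 3, 91]


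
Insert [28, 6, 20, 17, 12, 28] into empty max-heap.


Insert 28: [28]
Insert 6: [28, 6]
Insert 20: [28, 6, 20]
Insert 17: [28, 17, 20, 6]
Insert 12: [28, 17, 20, 6, 12]
Insert 28: [28, 17, 28, 6, 12, 20]

Final heap: [28, 17, 28, 6, 12, 20]


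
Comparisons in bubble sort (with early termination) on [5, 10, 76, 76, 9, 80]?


Algorithm: bubble sort (with early termination)
Input: [5, 10, 76, 76, 9, 80]
Sorted: [5, 9, 10, 76, 76, 80]

14


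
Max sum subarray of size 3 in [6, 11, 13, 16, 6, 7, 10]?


[0:3]: 30
[1:4]: 40
[2:5]: 35
[3:6]: 29
[4:7]: 23

Max: 40 at [1:4]


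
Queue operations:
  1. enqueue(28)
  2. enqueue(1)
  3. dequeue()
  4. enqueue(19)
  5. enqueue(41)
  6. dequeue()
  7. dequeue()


enqueue(28) -> [28]
enqueue(1) -> [28, 1]
dequeue()->28, [1]
enqueue(19) -> [1, 19]
enqueue(41) -> [1, 19, 41]
dequeue()->1, [19, 41]
dequeue()->19, [41]

Final queue: [41]


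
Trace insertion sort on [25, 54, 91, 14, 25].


Initial: [25, 54, 91, 14, 25]
Insert 54: [25, 54, 91, 14, 25]
Insert 91: [25, 54, 91, 14, 25]
Insert 14: [14, 25, 54, 91, 25]
Insert 25: [14, 25, 25, 54, 91]

Sorted: [14, 25, 25, 54, 91]


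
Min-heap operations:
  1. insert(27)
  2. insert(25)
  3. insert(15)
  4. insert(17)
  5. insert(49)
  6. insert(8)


insert(27) -> [27]
insert(25) -> [25, 27]
insert(15) -> [15, 27, 25]
insert(17) -> [15, 17, 25, 27]
insert(49) -> [15, 17, 25, 27, 49]
insert(8) -> [8, 17, 15, 27, 49, 25]

Final heap: [8, 17, 15, 27, 49, 25]


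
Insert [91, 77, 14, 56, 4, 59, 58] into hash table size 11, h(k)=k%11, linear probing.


Insert 91: h=3 -> slot 3
Insert 77: h=0 -> slot 0
Insert 14: h=3, 1 probes -> slot 4
Insert 56: h=1 -> slot 1
Insert 4: h=4, 1 probes -> slot 5
Insert 59: h=4, 2 probes -> slot 6
Insert 58: h=3, 4 probes -> slot 7

Table: [77, 56, None, 91, 14, 4, 59, 58, None, None, None]


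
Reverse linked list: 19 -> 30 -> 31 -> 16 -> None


Step 1: curr=19, set curr.next=prev(None) | reversed so far: 19
Step 2: curr=30, set curr.next=prev(19) | reversed so far: 30 -> 19
Step 3: curr=31, set curr.next=prev(30) | reversed so far: 31 -> 30 -> 19
Step 4: curr=16, set curr.next=prev(31) | reversed so far: 16 -> 31 -> 30 -> 19

16 -> 31 -> 30 -> 19 -> None


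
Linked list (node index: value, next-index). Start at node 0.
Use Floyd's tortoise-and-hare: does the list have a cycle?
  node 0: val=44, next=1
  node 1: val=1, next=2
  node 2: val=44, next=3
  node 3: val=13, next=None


Floyd's tortoise (slow, +1) and hare (fast, +2):
  init: slow=0, fast=0
  step 1: slow=1, fast=2
  step 2: fast 2->3->None, no cycle

Cycle: no


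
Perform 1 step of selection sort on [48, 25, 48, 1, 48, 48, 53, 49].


Initial: [48, 25, 48, 1, 48, 48, 53, 49]
Step 1: min=1 at 3
  Swap: [1, 25, 48, 48, 48, 48, 53, 49]

After 1 step: [1, 25, 48, 48, 48, 48, 53, 49]


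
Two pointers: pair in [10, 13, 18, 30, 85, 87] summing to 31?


lo=0(10)+hi=5(87)=97
lo=0(10)+hi=4(85)=95
lo=0(10)+hi=3(30)=40
lo=0(10)+hi=2(18)=28
lo=1(13)+hi=2(18)=31

Yes: 13+18=31


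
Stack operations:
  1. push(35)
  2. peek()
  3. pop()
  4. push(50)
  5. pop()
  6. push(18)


push(35) -> [35]
peek()->35
pop()->35, []
push(50) -> [50]
pop()->50, []
push(18) -> [18]

Final stack: [18]


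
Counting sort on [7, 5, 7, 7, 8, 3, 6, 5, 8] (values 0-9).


Input: [7, 5, 7, 7, 8, 3, 6, 5, 8]
Counts: [0, 0, 0, 1, 0, 2, 1, 3, 2, 0]

Sorted: [3, 5, 5, 6, 7, 7, 7, 8, 8]


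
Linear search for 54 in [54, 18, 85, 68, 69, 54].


i=0: 54==54 found!

Found at 0, 1 comps


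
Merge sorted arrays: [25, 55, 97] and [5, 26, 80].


Take 5 from B
Take 25 from A
Take 26 from B
Take 55 from A
Take 80 from B

Merged: [5, 25, 26, 55, 80, 97]


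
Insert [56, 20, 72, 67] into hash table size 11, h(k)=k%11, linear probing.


Insert 56: h=1 -> slot 1
Insert 20: h=9 -> slot 9
Insert 72: h=6 -> slot 6
Insert 67: h=1, 1 probes -> slot 2

Table: [None, 56, 67, None, None, None, 72, None, None, 20, None]


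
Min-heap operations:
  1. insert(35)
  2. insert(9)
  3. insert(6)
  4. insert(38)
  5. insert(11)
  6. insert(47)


insert(35) -> [35]
insert(9) -> [9, 35]
insert(6) -> [6, 35, 9]
insert(38) -> [6, 35, 9, 38]
insert(11) -> [6, 11, 9, 38, 35]
insert(47) -> [6, 11, 9, 38, 35, 47]

Final heap: [6, 11, 9, 38, 35, 47]


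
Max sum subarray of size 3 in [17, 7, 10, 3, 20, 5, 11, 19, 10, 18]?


[0:3]: 34
[1:4]: 20
[2:5]: 33
[3:6]: 28
[4:7]: 36
[5:8]: 35
[6:9]: 40
[7:10]: 47

Max: 47 at [7:10]


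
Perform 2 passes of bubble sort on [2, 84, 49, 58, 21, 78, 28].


Initial: [2, 84, 49, 58, 21, 78, 28]
Pass 1: [2, 49, 58, 21, 78, 28, 84] (5 swaps)
Pass 2: [2, 49, 21, 58, 28, 78, 84] (2 swaps)

After 2 passes: [2, 49, 21, 58, 28, 78, 84]


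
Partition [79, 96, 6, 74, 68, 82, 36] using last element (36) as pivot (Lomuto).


Pivot: 36
  6 <= 36: swap -> [6, 96, 79, 74, 68, 82, 36]
Place pivot at 1: [6, 36, 79, 74, 68, 82, 96]

Partitioned: [6, 36, 79, 74, 68, 82, 96]


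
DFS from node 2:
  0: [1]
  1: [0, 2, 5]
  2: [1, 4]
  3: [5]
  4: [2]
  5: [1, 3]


Visit 2, push [4, 1]
Visit 1, push [5, 0]
Visit 0, push []
Visit 5, push [3]
Visit 3, push []
Visit 4, push []

DFS order: [2, 1, 0, 5, 3, 4]


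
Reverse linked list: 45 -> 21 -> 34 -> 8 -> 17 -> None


Step 1: curr=45, set curr.next=prev(None) | reversed so far: 45
Step 2: curr=21, set curr.next=prev(45) | reversed so far: 21 -> 45
Step 3: curr=34, set curr.next=prev(21) | reversed so far: 34 -> 21 -> 45
Step 4: curr=8, set curr.next=prev(34) | reversed so far: 8 -> 34 -> 21 -> 45
Step 5: curr=17, set curr.next=prev(8) | reversed so far: 17 -> 8 -> 34 -> 21 -> 45

17 -> 8 -> 34 -> 21 -> 45 -> None


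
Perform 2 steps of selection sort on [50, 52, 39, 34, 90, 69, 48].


Initial: [50, 52, 39, 34, 90, 69, 48]
Step 1: min=34 at 3
  Swap: [34, 52, 39, 50, 90, 69, 48]
Step 2: min=39 at 2
  Swap: [34, 39, 52, 50, 90, 69, 48]

After 2 steps: [34, 39, 52, 50, 90, 69, 48]


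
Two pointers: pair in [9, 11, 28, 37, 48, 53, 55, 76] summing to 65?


lo=0(9)+hi=7(76)=85
lo=0(9)+hi=6(55)=64
lo=1(11)+hi=6(55)=66
lo=1(11)+hi=5(53)=64
lo=2(28)+hi=5(53)=81
lo=2(28)+hi=4(48)=76
lo=2(28)+hi=3(37)=65

Yes: 28+37=65


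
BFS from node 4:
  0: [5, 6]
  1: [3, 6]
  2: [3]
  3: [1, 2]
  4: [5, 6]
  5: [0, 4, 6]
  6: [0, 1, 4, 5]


Visit 4, enqueue [5, 6]
Visit 5, enqueue [0]
Visit 6, enqueue [1]
Visit 0, enqueue []
Visit 1, enqueue [3]
Visit 3, enqueue [2]
Visit 2, enqueue []

BFS order: [4, 5, 6, 0, 1, 3, 2]


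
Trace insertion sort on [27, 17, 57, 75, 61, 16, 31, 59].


Initial: [27, 17, 57, 75, 61, 16, 31, 59]
Insert 17: [17, 27, 57, 75, 61, 16, 31, 59]
Insert 57: [17, 27, 57, 75, 61, 16, 31, 59]
Insert 75: [17, 27, 57, 75, 61, 16, 31, 59]
Insert 61: [17, 27, 57, 61, 75, 16, 31, 59]
Insert 16: [16, 17, 27, 57, 61, 75, 31, 59]
Insert 31: [16, 17, 27, 31, 57, 61, 75, 59]
Insert 59: [16, 17, 27, 31, 57, 59, 61, 75]

Sorted: [16, 17, 27, 31, 57, 59, 61, 75]


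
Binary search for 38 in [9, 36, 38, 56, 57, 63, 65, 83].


Step 1: lo=0, hi=7, mid=3, val=56
Step 2: lo=0, hi=2, mid=1, val=36
Step 3: lo=2, hi=2, mid=2, val=38

Found at index 2


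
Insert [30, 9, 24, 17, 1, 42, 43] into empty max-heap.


Insert 30: [30]
Insert 9: [30, 9]
Insert 24: [30, 9, 24]
Insert 17: [30, 17, 24, 9]
Insert 1: [30, 17, 24, 9, 1]
Insert 42: [42, 17, 30, 9, 1, 24]
Insert 43: [43, 17, 42, 9, 1, 24, 30]

Final heap: [43, 17, 42, 9, 1, 24, 30]


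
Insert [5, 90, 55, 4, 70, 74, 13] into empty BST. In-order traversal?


Insert 5: root
Insert 90: R from 5
Insert 55: R from 5 -> L from 90
Insert 4: L from 5
Insert 70: R from 5 -> L from 90 -> R from 55
Insert 74: R from 5 -> L from 90 -> R from 55 -> R from 70
Insert 13: R from 5 -> L from 90 -> L from 55

In-order: [4, 5, 13, 55, 70, 74, 90]


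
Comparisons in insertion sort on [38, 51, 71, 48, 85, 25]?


Algorithm: insertion sort
Input: [38, 51, 71, 48, 85, 25]
Sorted: [25, 38, 48, 51, 71, 85]

11


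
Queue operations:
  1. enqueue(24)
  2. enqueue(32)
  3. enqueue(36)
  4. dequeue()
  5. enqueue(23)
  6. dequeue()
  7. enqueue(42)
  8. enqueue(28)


enqueue(24) -> [24]
enqueue(32) -> [24, 32]
enqueue(36) -> [24, 32, 36]
dequeue()->24, [32, 36]
enqueue(23) -> [32, 36, 23]
dequeue()->32, [36, 23]
enqueue(42) -> [36, 23, 42]
enqueue(28) -> [36, 23, 42, 28]

Final queue: [36, 23, 42, 28]


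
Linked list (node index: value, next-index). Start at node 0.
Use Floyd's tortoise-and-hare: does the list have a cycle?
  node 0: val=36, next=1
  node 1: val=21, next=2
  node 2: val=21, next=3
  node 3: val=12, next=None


Floyd's tortoise (slow, +1) and hare (fast, +2):
  init: slow=0, fast=0
  step 1: slow=1, fast=2
  step 2: fast 2->3->None, no cycle

Cycle: no


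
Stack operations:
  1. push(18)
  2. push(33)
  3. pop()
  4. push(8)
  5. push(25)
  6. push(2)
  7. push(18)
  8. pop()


push(18) -> [18]
push(33) -> [18, 33]
pop()->33, [18]
push(8) -> [18, 8]
push(25) -> [18, 8, 25]
push(2) -> [18, 8, 25, 2]
push(18) -> [18, 8, 25, 2, 18]
pop()->18, [18, 8, 25, 2]

Final stack: [18, 8, 25, 2]


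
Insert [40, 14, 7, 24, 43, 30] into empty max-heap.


Insert 40: [40]
Insert 14: [40, 14]
Insert 7: [40, 14, 7]
Insert 24: [40, 24, 7, 14]
Insert 43: [43, 40, 7, 14, 24]
Insert 30: [43, 40, 30, 14, 24, 7]

Final heap: [43, 40, 30, 14, 24, 7]


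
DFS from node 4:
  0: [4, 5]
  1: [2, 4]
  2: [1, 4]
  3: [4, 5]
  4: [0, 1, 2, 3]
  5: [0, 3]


Visit 4, push [3, 2, 1, 0]
Visit 0, push [5]
Visit 5, push [3]
Visit 3, push []
Visit 1, push [2]
Visit 2, push []

DFS order: [4, 0, 5, 3, 1, 2]


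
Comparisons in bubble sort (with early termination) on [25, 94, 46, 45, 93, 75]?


Algorithm: bubble sort (with early termination)
Input: [25, 94, 46, 45, 93, 75]
Sorted: [25, 45, 46, 75, 93, 94]

12


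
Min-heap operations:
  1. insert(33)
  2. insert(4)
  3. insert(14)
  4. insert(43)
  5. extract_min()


insert(33) -> [33]
insert(4) -> [4, 33]
insert(14) -> [4, 33, 14]
insert(43) -> [4, 33, 14, 43]
extract_min()->4, [14, 33, 43]

Final heap: [14, 33, 43]


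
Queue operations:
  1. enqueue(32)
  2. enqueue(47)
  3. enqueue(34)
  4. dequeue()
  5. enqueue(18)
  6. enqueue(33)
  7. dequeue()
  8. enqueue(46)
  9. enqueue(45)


enqueue(32) -> [32]
enqueue(47) -> [32, 47]
enqueue(34) -> [32, 47, 34]
dequeue()->32, [47, 34]
enqueue(18) -> [47, 34, 18]
enqueue(33) -> [47, 34, 18, 33]
dequeue()->47, [34, 18, 33]
enqueue(46) -> [34, 18, 33, 46]
enqueue(45) -> [34, 18, 33, 46, 45]

Final queue: [34, 18, 33, 46, 45]


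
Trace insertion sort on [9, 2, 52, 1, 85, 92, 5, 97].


Initial: [9, 2, 52, 1, 85, 92, 5, 97]
Insert 2: [2, 9, 52, 1, 85, 92, 5, 97]
Insert 52: [2, 9, 52, 1, 85, 92, 5, 97]
Insert 1: [1, 2, 9, 52, 85, 92, 5, 97]
Insert 85: [1, 2, 9, 52, 85, 92, 5, 97]
Insert 92: [1, 2, 9, 52, 85, 92, 5, 97]
Insert 5: [1, 2, 5, 9, 52, 85, 92, 97]
Insert 97: [1, 2, 5, 9, 52, 85, 92, 97]

Sorted: [1, 2, 5, 9, 52, 85, 92, 97]


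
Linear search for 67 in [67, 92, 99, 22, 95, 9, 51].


i=0: 67==67 found!

Found at 0, 1 comps


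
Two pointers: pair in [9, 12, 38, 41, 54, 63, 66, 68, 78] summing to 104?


lo=0(9)+hi=8(78)=87
lo=1(12)+hi=8(78)=90
lo=2(38)+hi=8(78)=116
lo=2(38)+hi=7(68)=106
lo=2(38)+hi=6(66)=104

Yes: 38+66=104


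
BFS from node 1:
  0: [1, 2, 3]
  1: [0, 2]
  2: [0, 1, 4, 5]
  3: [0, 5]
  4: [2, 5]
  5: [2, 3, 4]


Visit 1, enqueue [0, 2]
Visit 0, enqueue [3]
Visit 2, enqueue [4, 5]
Visit 3, enqueue []
Visit 4, enqueue []
Visit 5, enqueue []

BFS order: [1, 0, 2, 3, 4, 5]


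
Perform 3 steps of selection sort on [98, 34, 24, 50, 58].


Initial: [98, 34, 24, 50, 58]
Step 1: min=24 at 2
  Swap: [24, 34, 98, 50, 58]
Step 2: min=34 at 1
  Swap: [24, 34, 98, 50, 58]
Step 3: min=50 at 3
  Swap: [24, 34, 50, 98, 58]

After 3 steps: [24, 34, 50, 98, 58]


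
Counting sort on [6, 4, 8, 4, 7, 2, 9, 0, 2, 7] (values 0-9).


Input: [6, 4, 8, 4, 7, 2, 9, 0, 2, 7]
Counts: [1, 0, 2, 0, 2, 0, 1, 2, 1, 1]

Sorted: [0, 2, 2, 4, 4, 6, 7, 7, 8, 9]


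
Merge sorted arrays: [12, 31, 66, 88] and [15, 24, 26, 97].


Take 12 from A
Take 15 from B
Take 24 from B
Take 26 from B
Take 31 from A
Take 66 from A
Take 88 from A

Merged: [12, 15, 24, 26, 31, 66, 88, 97]


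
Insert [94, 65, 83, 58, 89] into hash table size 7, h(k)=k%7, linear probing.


Insert 94: h=3 -> slot 3
Insert 65: h=2 -> slot 2
Insert 83: h=6 -> slot 6
Insert 58: h=2, 2 probes -> slot 4
Insert 89: h=5 -> slot 5

Table: [None, None, 65, 94, 58, 89, 83]


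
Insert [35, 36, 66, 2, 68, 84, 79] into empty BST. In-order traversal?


Insert 35: root
Insert 36: R from 35
Insert 66: R from 35 -> R from 36
Insert 2: L from 35
Insert 68: R from 35 -> R from 36 -> R from 66
Insert 84: R from 35 -> R from 36 -> R from 66 -> R from 68
Insert 79: R from 35 -> R from 36 -> R from 66 -> R from 68 -> L from 84

In-order: [2, 35, 36, 66, 68, 79, 84]


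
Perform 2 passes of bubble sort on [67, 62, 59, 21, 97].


Initial: [67, 62, 59, 21, 97]
Pass 1: [62, 59, 21, 67, 97] (3 swaps)
Pass 2: [59, 21, 62, 67, 97] (2 swaps)

After 2 passes: [59, 21, 62, 67, 97]


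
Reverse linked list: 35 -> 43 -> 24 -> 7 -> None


Step 1: curr=35, set curr.next=prev(None) | reversed so far: 35
Step 2: curr=43, set curr.next=prev(35) | reversed so far: 43 -> 35
Step 3: curr=24, set curr.next=prev(43) | reversed so far: 24 -> 43 -> 35
Step 4: curr=7, set curr.next=prev(24) | reversed so far: 7 -> 24 -> 43 -> 35

7 -> 24 -> 43 -> 35 -> None


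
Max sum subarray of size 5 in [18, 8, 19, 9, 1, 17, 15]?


[0:5]: 55
[1:6]: 54
[2:7]: 61

Max: 61 at [2:7]


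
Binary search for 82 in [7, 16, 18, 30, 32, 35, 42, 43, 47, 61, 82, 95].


Step 1: lo=0, hi=11, mid=5, val=35
Step 2: lo=6, hi=11, mid=8, val=47
Step 3: lo=9, hi=11, mid=10, val=82

Found at index 10


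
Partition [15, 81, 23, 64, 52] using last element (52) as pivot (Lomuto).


Pivot: 52
  15 <= 52: advance i (no swap)
  23 <= 52: swap -> [15, 23, 81, 64, 52]
Place pivot at 2: [15, 23, 52, 64, 81]

Partitioned: [15, 23, 52, 64, 81]


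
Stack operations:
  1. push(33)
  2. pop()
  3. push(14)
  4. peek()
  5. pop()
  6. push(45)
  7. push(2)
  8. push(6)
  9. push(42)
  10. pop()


push(33) -> [33]
pop()->33, []
push(14) -> [14]
peek()->14
pop()->14, []
push(45) -> [45]
push(2) -> [45, 2]
push(6) -> [45, 2, 6]
push(42) -> [45, 2, 6, 42]
pop()->42, [45, 2, 6]

Final stack: [45, 2, 6]


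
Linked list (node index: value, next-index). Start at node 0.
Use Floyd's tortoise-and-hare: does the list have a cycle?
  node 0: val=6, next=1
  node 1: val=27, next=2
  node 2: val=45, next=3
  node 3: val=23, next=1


Floyd's tortoise (slow, +1) and hare (fast, +2):
  init: slow=0, fast=0
  step 1: slow=1, fast=2
  step 2: slow=2, fast=1
  step 3: slow=3, fast=3
  slow == fast at node 3: cycle detected

Cycle: yes


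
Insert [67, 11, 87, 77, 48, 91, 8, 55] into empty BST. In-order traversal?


Insert 67: root
Insert 11: L from 67
Insert 87: R from 67
Insert 77: R from 67 -> L from 87
Insert 48: L from 67 -> R from 11
Insert 91: R from 67 -> R from 87
Insert 8: L from 67 -> L from 11
Insert 55: L from 67 -> R from 11 -> R from 48

In-order: [8, 11, 48, 55, 67, 77, 87, 91]


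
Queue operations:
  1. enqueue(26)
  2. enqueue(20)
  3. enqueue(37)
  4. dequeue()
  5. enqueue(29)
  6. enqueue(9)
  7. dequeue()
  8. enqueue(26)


enqueue(26) -> [26]
enqueue(20) -> [26, 20]
enqueue(37) -> [26, 20, 37]
dequeue()->26, [20, 37]
enqueue(29) -> [20, 37, 29]
enqueue(9) -> [20, 37, 29, 9]
dequeue()->20, [37, 29, 9]
enqueue(26) -> [37, 29, 9, 26]

Final queue: [37, 29, 9, 26]


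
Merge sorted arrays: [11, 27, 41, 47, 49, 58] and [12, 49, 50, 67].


Take 11 from A
Take 12 from B
Take 27 from A
Take 41 from A
Take 47 from A
Take 49 from A
Take 49 from B
Take 50 from B
Take 58 from A

Merged: [11, 12, 27, 41, 47, 49, 49, 50, 58, 67]


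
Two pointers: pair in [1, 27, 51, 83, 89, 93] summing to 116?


lo=0(1)+hi=5(93)=94
lo=1(27)+hi=5(93)=120
lo=1(27)+hi=4(89)=116

Yes: 27+89=116


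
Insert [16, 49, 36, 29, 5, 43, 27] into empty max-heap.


Insert 16: [16]
Insert 49: [49, 16]
Insert 36: [49, 16, 36]
Insert 29: [49, 29, 36, 16]
Insert 5: [49, 29, 36, 16, 5]
Insert 43: [49, 29, 43, 16, 5, 36]
Insert 27: [49, 29, 43, 16, 5, 36, 27]

Final heap: [49, 29, 43, 16, 5, 36, 27]


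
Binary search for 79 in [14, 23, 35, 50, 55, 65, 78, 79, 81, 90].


Step 1: lo=0, hi=9, mid=4, val=55
Step 2: lo=5, hi=9, mid=7, val=79

Found at index 7


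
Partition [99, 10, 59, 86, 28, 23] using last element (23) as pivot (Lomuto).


Pivot: 23
  10 <= 23: swap -> [10, 99, 59, 86, 28, 23]
Place pivot at 1: [10, 23, 59, 86, 28, 99]

Partitioned: [10, 23, 59, 86, 28, 99]


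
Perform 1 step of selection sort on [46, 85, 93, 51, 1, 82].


Initial: [46, 85, 93, 51, 1, 82]
Step 1: min=1 at 4
  Swap: [1, 85, 93, 51, 46, 82]

After 1 step: [1, 85, 93, 51, 46, 82]


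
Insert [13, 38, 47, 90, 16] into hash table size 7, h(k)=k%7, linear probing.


Insert 13: h=6 -> slot 6
Insert 38: h=3 -> slot 3
Insert 47: h=5 -> slot 5
Insert 90: h=6, 1 probes -> slot 0
Insert 16: h=2 -> slot 2

Table: [90, None, 16, 38, None, 47, 13]


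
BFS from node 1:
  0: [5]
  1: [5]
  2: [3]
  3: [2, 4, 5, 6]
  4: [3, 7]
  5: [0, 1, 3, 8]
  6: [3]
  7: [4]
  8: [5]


Visit 1, enqueue [5]
Visit 5, enqueue [0, 3, 8]
Visit 0, enqueue []
Visit 3, enqueue [2, 4, 6]
Visit 8, enqueue []
Visit 2, enqueue []
Visit 4, enqueue [7]
Visit 6, enqueue []
Visit 7, enqueue []

BFS order: [1, 5, 0, 3, 8, 2, 4, 6, 7]


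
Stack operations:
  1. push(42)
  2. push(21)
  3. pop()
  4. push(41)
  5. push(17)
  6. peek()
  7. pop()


push(42) -> [42]
push(21) -> [42, 21]
pop()->21, [42]
push(41) -> [42, 41]
push(17) -> [42, 41, 17]
peek()->17
pop()->17, [42, 41]

Final stack: [42, 41]


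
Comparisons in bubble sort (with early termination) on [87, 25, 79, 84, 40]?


Algorithm: bubble sort (with early termination)
Input: [87, 25, 79, 84, 40]
Sorted: [25, 40, 79, 84, 87]

10


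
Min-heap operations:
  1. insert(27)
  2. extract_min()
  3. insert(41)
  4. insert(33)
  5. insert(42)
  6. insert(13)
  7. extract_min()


insert(27) -> [27]
extract_min()->27, []
insert(41) -> [41]
insert(33) -> [33, 41]
insert(42) -> [33, 41, 42]
insert(13) -> [13, 33, 42, 41]
extract_min()->13, [33, 41, 42]

Final heap: [33, 41, 42]


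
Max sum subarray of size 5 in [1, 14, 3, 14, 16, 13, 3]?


[0:5]: 48
[1:6]: 60
[2:7]: 49

Max: 60 at [1:6]


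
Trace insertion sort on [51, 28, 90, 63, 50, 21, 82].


Initial: [51, 28, 90, 63, 50, 21, 82]
Insert 28: [28, 51, 90, 63, 50, 21, 82]
Insert 90: [28, 51, 90, 63, 50, 21, 82]
Insert 63: [28, 51, 63, 90, 50, 21, 82]
Insert 50: [28, 50, 51, 63, 90, 21, 82]
Insert 21: [21, 28, 50, 51, 63, 90, 82]
Insert 82: [21, 28, 50, 51, 63, 82, 90]

Sorted: [21, 28, 50, 51, 63, 82, 90]


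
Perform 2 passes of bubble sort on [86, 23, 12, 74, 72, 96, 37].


Initial: [86, 23, 12, 74, 72, 96, 37]
Pass 1: [23, 12, 74, 72, 86, 37, 96] (5 swaps)
Pass 2: [12, 23, 72, 74, 37, 86, 96] (3 swaps)

After 2 passes: [12, 23, 72, 74, 37, 86, 96]


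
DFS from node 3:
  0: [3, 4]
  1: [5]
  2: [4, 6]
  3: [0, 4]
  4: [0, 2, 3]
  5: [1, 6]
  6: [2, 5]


Visit 3, push [4, 0]
Visit 0, push [4]
Visit 4, push [2]
Visit 2, push [6]
Visit 6, push [5]
Visit 5, push [1]
Visit 1, push []

DFS order: [3, 0, 4, 2, 6, 5, 1]


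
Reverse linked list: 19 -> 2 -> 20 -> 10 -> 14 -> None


Step 1: curr=19, set curr.next=prev(None) | reversed so far: 19
Step 2: curr=2, set curr.next=prev(19) | reversed so far: 2 -> 19
Step 3: curr=20, set curr.next=prev(2) | reversed so far: 20 -> 2 -> 19
Step 4: curr=10, set curr.next=prev(20) | reversed so far: 10 -> 20 -> 2 -> 19
Step 5: curr=14, set curr.next=prev(10) | reversed so far: 14 -> 10 -> 20 -> 2 -> 19

14 -> 10 -> 20 -> 2 -> 19 -> None


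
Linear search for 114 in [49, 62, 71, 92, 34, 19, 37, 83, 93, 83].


i=0: 49!=114
i=1: 62!=114
i=2: 71!=114
i=3: 92!=114
i=4: 34!=114
i=5: 19!=114
i=6: 37!=114
i=7: 83!=114
i=8: 93!=114
i=9: 83!=114

Not found, 10 comps


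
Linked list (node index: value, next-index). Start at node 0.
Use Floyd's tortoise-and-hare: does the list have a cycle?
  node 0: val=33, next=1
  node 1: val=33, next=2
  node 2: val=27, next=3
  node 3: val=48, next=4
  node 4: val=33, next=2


Floyd's tortoise (slow, +1) and hare (fast, +2):
  init: slow=0, fast=0
  step 1: slow=1, fast=2
  step 2: slow=2, fast=4
  step 3: slow=3, fast=3
  slow == fast at node 3: cycle detected

Cycle: yes


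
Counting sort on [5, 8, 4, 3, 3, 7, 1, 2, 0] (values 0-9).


Input: [5, 8, 4, 3, 3, 7, 1, 2, 0]
Counts: [1, 1, 1, 2, 1, 1, 0, 1, 1, 0]

Sorted: [0, 1, 2, 3, 3, 4, 5, 7, 8]


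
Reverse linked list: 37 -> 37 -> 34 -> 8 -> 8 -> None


Step 1: curr=37, set curr.next=prev(None) | reversed so far: 37
Step 2: curr=37, set curr.next=prev(37) | reversed so far: 37 -> 37
Step 3: curr=34, set curr.next=prev(37) | reversed so far: 34 -> 37 -> 37
Step 4: curr=8, set curr.next=prev(34) | reversed so far: 8 -> 34 -> 37 -> 37
Step 5: curr=8, set curr.next=prev(8) | reversed so far: 8 -> 8 -> 34 -> 37 -> 37

8 -> 8 -> 34 -> 37 -> 37 -> None


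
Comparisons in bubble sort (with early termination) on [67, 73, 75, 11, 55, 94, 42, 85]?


Algorithm: bubble sort (with early termination)
Input: [67, 73, 75, 11, 55, 94, 42, 85]
Sorted: [11, 42, 55, 67, 73, 75, 85, 94]

27


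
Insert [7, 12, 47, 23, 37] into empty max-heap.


Insert 7: [7]
Insert 12: [12, 7]
Insert 47: [47, 7, 12]
Insert 23: [47, 23, 12, 7]
Insert 37: [47, 37, 12, 7, 23]

Final heap: [47, 37, 12, 7, 23]


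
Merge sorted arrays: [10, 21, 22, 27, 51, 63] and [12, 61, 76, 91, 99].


Take 10 from A
Take 12 from B
Take 21 from A
Take 22 from A
Take 27 from A
Take 51 from A
Take 61 from B
Take 63 from A

Merged: [10, 12, 21, 22, 27, 51, 61, 63, 76, 91, 99]


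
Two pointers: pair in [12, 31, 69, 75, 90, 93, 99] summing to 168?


lo=0(12)+hi=6(99)=111
lo=1(31)+hi=6(99)=130
lo=2(69)+hi=6(99)=168

Yes: 69+99=168


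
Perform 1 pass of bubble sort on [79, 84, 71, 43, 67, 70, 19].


Initial: [79, 84, 71, 43, 67, 70, 19]
Pass 1: [79, 71, 43, 67, 70, 19, 84] (5 swaps)

After 1 pass: [79, 71, 43, 67, 70, 19, 84]


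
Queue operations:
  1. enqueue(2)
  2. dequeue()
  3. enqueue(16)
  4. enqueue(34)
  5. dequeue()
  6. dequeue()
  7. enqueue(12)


enqueue(2) -> [2]
dequeue()->2, []
enqueue(16) -> [16]
enqueue(34) -> [16, 34]
dequeue()->16, [34]
dequeue()->34, []
enqueue(12) -> [12]

Final queue: [12]


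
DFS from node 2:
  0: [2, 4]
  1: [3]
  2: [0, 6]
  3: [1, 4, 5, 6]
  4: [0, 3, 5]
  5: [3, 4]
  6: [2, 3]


Visit 2, push [6, 0]
Visit 0, push [4]
Visit 4, push [5, 3]
Visit 3, push [6, 5, 1]
Visit 1, push []
Visit 5, push []
Visit 6, push []

DFS order: [2, 0, 4, 3, 1, 5, 6]


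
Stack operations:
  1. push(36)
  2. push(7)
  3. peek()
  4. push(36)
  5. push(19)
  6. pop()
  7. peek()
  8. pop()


push(36) -> [36]
push(7) -> [36, 7]
peek()->7
push(36) -> [36, 7, 36]
push(19) -> [36, 7, 36, 19]
pop()->19, [36, 7, 36]
peek()->36
pop()->36, [36, 7]

Final stack: [36, 7]


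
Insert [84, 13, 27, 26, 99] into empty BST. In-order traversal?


Insert 84: root
Insert 13: L from 84
Insert 27: L from 84 -> R from 13
Insert 26: L from 84 -> R from 13 -> L from 27
Insert 99: R from 84

In-order: [13, 26, 27, 84, 99]


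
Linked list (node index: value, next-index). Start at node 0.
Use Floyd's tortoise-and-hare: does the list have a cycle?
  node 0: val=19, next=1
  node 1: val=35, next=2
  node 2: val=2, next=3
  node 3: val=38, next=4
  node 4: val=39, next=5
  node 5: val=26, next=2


Floyd's tortoise (slow, +1) and hare (fast, +2):
  init: slow=0, fast=0
  step 1: slow=1, fast=2
  step 2: slow=2, fast=4
  step 3: slow=3, fast=2
  step 4: slow=4, fast=4
  slow == fast at node 4: cycle detected

Cycle: yes


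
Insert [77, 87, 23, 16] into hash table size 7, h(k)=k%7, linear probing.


Insert 77: h=0 -> slot 0
Insert 87: h=3 -> slot 3
Insert 23: h=2 -> slot 2
Insert 16: h=2, 2 probes -> slot 4

Table: [77, None, 23, 87, 16, None, None]


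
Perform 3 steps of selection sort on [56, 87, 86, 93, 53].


Initial: [56, 87, 86, 93, 53]
Step 1: min=53 at 4
  Swap: [53, 87, 86, 93, 56]
Step 2: min=56 at 4
  Swap: [53, 56, 86, 93, 87]
Step 3: min=86 at 2
  Swap: [53, 56, 86, 93, 87]

After 3 steps: [53, 56, 86, 93, 87]


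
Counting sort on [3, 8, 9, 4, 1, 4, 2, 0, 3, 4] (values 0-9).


Input: [3, 8, 9, 4, 1, 4, 2, 0, 3, 4]
Counts: [1, 1, 1, 2, 3, 0, 0, 0, 1, 1]

Sorted: [0, 1, 2, 3, 3, 4, 4, 4, 8, 9]


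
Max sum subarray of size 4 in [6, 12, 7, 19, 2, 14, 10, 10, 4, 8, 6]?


[0:4]: 44
[1:5]: 40
[2:6]: 42
[3:7]: 45
[4:8]: 36
[5:9]: 38
[6:10]: 32
[7:11]: 28

Max: 45 at [3:7]


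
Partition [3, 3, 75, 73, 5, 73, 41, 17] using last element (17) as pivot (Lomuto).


Pivot: 17
  3 <= 17: advance i (no swap)
  3 <= 17: advance i (no swap)
  5 <= 17: swap -> [3, 3, 5, 73, 75, 73, 41, 17]
Place pivot at 3: [3, 3, 5, 17, 75, 73, 41, 73]

Partitioned: [3, 3, 5, 17, 75, 73, 41, 73]


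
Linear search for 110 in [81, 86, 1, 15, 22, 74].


i=0: 81!=110
i=1: 86!=110
i=2: 1!=110
i=3: 15!=110
i=4: 22!=110
i=5: 74!=110

Not found, 6 comps


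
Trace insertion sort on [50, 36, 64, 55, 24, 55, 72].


Initial: [50, 36, 64, 55, 24, 55, 72]
Insert 36: [36, 50, 64, 55, 24, 55, 72]
Insert 64: [36, 50, 64, 55, 24, 55, 72]
Insert 55: [36, 50, 55, 64, 24, 55, 72]
Insert 24: [24, 36, 50, 55, 64, 55, 72]
Insert 55: [24, 36, 50, 55, 55, 64, 72]
Insert 72: [24, 36, 50, 55, 55, 64, 72]

Sorted: [24, 36, 50, 55, 55, 64, 72]
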